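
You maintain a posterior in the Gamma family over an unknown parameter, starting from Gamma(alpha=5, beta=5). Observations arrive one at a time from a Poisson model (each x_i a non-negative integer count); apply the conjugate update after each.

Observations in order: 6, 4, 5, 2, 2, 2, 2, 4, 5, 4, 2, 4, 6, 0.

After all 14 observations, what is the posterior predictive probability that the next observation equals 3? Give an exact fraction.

obs 1: x=6 → posterior Gamma(11, 6)
obs 2: x=4 → posterior Gamma(15, 7)
obs 3: x=5 → posterior Gamma(20, 8)
obs 4: x=2 → posterior Gamma(22, 9)
obs 5: x=2 → posterior Gamma(24, 10)
obs 6: x=2 → posterior Gamma(26, 11)
obs 7: x=2 → posterior Gamma(28, 12)
obs 8: x=4 → posterior Gamma(32, 13)
obs 9: x=5 → posterior Gamma(37, 14)
obs 10: x=4 → posterior Gamma(41, 15)
obs 11: x=2 → posterior Gamma(43, 16)
obs 12: x=4 → posterior Gamma(47, 17)
obs 13: x=6 → posterior Gamma(53, 18)
obs 14: x=0 → posterior Gamma(53, 19)

311782628950759275690608100222708929141797681092296691807910763983186173/1441151880758558720000000000000000000000000000000000000000000000000000000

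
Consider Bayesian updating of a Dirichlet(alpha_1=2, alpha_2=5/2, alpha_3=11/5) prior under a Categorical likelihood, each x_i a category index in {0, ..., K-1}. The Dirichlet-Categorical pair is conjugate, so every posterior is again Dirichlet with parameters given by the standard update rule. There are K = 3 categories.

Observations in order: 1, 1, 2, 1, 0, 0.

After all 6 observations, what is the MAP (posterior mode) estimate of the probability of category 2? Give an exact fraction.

22/97

obs 1: x=1 → posterior Dirichlet(2, 7/2, 11/5)
obs 2: x=1 → posterior Dirichlet(2, 9/2, 11/5)
obs 3: x=2 → posterior Dirichlet(2, 9/2, 16/5)
obs 4: x=1 → posterior Dirichlet(2, 11/2, 16/5)
obs 5: x=0 → posterior Dirichlet(3, 11/2, 16/5)
obs 6: x=0 → posterior Dirichlet(4, 11/2, 16/5)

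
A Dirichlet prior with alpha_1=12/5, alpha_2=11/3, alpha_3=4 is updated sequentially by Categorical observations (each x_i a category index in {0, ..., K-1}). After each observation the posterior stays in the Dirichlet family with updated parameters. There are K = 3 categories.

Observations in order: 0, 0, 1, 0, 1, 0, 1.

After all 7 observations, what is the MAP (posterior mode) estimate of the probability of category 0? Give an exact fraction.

obs 1: x=0 → posterior Dirichlet(17/5, 11/3, 4)
obs 2: x=0 → posterior Dirichlet(22/5, 11/3, 4)
obs 3: x=1 → posterior Dirichlet(22/5, 14/3, 4)
obs 4: x=0 → posterior Dirichlet(27/5, 14/3, 4)
obs 5: x=1 → posterior Dirichlet(27/5, 17/3, 4)
obs 6: x=0 → posterior Dirichlet(32/5, 17/3, 4)
obs 7: x=1 → posterior Dirichlet(32/5, 20/3, 4)

81/211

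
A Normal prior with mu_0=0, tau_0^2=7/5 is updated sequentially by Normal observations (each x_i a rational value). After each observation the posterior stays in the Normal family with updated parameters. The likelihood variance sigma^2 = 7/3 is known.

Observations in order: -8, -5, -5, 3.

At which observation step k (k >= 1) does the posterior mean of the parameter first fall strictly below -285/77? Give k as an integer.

k = 3

obs 1: x=-8 → posterior Normal(-3, 7/8)
obs 2: x=-5 → posterior Normal(-39/11, 7/11)
obs 3: x=-5 → posterior Normal(-27/7, 1/2)
obs 4: x=3 → posterior Normal(-45/17, 7/17)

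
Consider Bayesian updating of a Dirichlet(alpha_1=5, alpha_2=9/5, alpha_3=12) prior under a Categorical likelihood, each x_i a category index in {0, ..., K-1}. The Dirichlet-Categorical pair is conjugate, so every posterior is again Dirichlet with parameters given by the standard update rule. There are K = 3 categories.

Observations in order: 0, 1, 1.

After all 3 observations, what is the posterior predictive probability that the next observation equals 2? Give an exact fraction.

obs 1: x=0 → posterior Dirichlet(6, 9/5, 12)
obs 2: x=1 → posterior Dirichlet(6, 14/5, 12)
obs 3: x=1 → posterior Dirichlet(6, 19/5, 12)

60/109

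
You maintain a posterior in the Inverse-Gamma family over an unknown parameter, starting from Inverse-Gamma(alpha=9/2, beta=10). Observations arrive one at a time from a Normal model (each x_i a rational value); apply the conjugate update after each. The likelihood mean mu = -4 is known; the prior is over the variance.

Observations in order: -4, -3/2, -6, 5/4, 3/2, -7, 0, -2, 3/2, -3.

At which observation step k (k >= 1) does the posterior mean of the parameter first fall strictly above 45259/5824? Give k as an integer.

k = 7

obs 1: x=-4 → posterior Inverse-Gamma(5, 10)
obs 2: x=-3/2 → posterior Inverse-Gamma(11/2, 105/8)
obs 3: x=-6 → posterior Inverse-Gamma(6, 121/8)
obs 4: x=5/4 → posterior Inverse-Gamma(13/2, 925/32)
obs 5: x=3/2 → posterior Inverse-Gamma(7, 1409/32)
obs 6: x=-7 → posterior Inverse-Gamma(15/2, 1553/32)
obs 7: x=0 → posterior Inverse-Gamma(8, 1809/32)
obs 8: x=-2 → posterior Inverse-Gamma(17/2, 1873/32)
obs 9: x=3/2 → posterior Inverse-Gamma(9, 2357/32)
obs 10: x=-3 → posterior Inverse-Gamma(19/2, 2373/32)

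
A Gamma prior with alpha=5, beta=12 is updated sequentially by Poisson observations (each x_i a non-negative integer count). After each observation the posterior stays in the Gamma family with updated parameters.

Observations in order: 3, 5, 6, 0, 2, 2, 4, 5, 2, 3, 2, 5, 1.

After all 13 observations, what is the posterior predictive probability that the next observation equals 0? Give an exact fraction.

obs 1: x=3 → posterior Gamma(8, 13)
obs 2: x=5 → posterior Gamma(13, 14)
obs 3: x=6 → posterior Gamma(19, 15)
obs 4: x=0 → posterior Gamma(19, 16)
obs 5: x=2 → posterior Gamma(21, 17)
obs 6: x=2 → posterior Gamma(23, 18)
obs 7: x=4 → posterior Gamma(27, 19)
obs 8: x=5 → posterior Gamma(32, 20)
obs 9: x=2 → posterior Gamma(34, 21)
obs 10: x=3 → posterior Gamma(37, 22)
obs 11: x=2 → posterior Gamma(39, 23)
obs 12: x=5 → posterior Gamma(44, 24)
obs 13: x=1 → posterior Gamma(45, 25)

807793566946316088741610050849573099185363389551639556884765625/4718464138887779754509230339014256179122137026607683635171557376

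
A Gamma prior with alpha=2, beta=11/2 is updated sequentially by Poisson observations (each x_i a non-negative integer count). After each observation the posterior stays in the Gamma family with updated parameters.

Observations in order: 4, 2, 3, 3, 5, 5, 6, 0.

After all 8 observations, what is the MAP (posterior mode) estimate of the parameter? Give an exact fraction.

58/27

obs 1: x=4 → posterior Gamma(6, 13/2)
obs 2: x=2 → posterior Gamma(8, 15/2)
obs 3: x=3 → posterior Gamma(11, 17/2)
obs 4: x=3 → posterior Gamma(14, 19/2)
obs 5: x=5 → posterior Gamma(19, 21/2)
obs 6: x=5 → posterior Gamma(24, 23/2)
obs 7: x=6 → posterior Gamma(30, 25/2)
obs 8: x=0 → posterior Gamma(30, 27/2)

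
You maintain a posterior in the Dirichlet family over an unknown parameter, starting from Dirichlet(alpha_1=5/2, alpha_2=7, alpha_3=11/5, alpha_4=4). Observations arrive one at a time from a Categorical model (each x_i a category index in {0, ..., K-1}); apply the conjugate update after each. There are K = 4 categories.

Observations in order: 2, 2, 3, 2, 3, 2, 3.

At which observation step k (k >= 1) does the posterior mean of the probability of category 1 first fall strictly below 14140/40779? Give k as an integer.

obs 1: x=2 → posterior Dirichlet(5/2, 7, 16/5, 4)
obs 2: x=2 → posterior Dirichlet(5/2, 7, 21/5, 4)
obs 3: x=3 → posterior Dirichlet(5/2, 7, 21/5, 5)
obs 4: x=2 → posterior Dirichlet(5/2, 7, 26/5, 5)
obs 5: x=3 → posterior Dirichlet(5/2, 7, 26/5, 6)
obs 6: x=2 → posterior Dirichlet(5/2, 7, 31/5, 6)
obs 7: x=3 → posterior Dirichlet(5/2, 7, 31/5, 7)

k = 5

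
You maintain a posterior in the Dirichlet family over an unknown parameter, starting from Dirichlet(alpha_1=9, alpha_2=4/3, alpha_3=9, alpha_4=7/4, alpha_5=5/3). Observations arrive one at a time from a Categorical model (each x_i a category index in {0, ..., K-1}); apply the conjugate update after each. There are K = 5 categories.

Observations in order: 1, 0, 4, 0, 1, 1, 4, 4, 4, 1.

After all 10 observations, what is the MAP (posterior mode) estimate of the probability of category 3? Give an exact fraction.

1/37

obs 1: x=1 → posterior Dirichlet(9, 7/3, 9, 7/4, 5/3)
obs 2: x=0 → posterior Dirichlet(10, 7/3, 9, 7/4, 5/3)
obs 3: x=4 → posterior Dirichlet(10, 7/3, 9, 7/4, 8/3)
obs 4: x=0 → posterior Dirichlet(11, 7/3, 9, 7/4, 8/3)
obs 5: x=1 → posterior Dirichlet(11, 10/3, 9, 7/4, 8/3)
obs 6: x=1 → posterior Dirichlet(11, 13/3, 9, 7/4, 8/3)
obs 7: x=4 → posterior Dirichlet(11, 13/3, 9, 7/4, 11/3)
obs 8: x=4 → posterior Dirichlet(11, 13/3, 9, 7/4, 14/3)
obs 9: x=4 → posterior Dirichlet(11, 13/3, 9, 7/4, 17/3)
obs 10: x=1 → posterior Dirichlet(11, 16/3, 9, 7/4, 17/3)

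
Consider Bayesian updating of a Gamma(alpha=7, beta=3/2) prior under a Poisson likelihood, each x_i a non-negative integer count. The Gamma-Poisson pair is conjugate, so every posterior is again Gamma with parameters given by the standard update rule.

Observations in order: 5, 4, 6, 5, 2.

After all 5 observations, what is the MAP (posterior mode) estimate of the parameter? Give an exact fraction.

obs 1: x=5 → posterior Gamma(12, 5/2)
obs 2: x=4 → posterior Gamma(16, 7/2)
obs 3: x=6 → posterior Gamma(22, 9/2)
obs 4: x=5 → posterior Gamma(27, 11/2)
obs 5: x=2 → posterior Gamma(29, 13/2)

56/13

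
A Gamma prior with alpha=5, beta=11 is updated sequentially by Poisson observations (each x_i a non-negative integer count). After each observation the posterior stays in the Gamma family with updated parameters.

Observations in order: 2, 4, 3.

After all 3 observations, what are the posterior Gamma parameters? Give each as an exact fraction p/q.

obs 1: x=2 → posterior Gamma(7, 12)
obs 2: x=4 → posterior Gamma(11, 13)
obs 3: x=3 → posterior Gamma(14, 14)

alpha=14, beta=14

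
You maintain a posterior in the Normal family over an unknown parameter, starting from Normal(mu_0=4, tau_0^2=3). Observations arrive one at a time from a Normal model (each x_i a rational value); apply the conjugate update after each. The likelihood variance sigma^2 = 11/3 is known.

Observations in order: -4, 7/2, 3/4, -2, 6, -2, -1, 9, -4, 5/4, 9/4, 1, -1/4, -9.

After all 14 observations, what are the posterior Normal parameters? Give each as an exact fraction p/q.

obs 1: x=-4 → posterior Normal(2/5, 33/20)
obs 2: x=7/2 → posterior Normal(79/58, 33/29)
obs 3: x=3/4 → posterior Normal(185/152, 33/38)
obs 4: x=-2 → posterior Normal(113/188, 33/47)
obs 5: x=6 → posterior Normal(47/32, 33/56)
obs 6: x=-2 → posterior Normal(257/260, 33/65)
obs 7: x=-1 → posterior Normal(221/296, 33/74)
obs 8: x=9 → posterior Normal(545/332, 33/83)
obs 9: x=-4 → posterior Normal(401/368, 33/92)
obs 10: x=5/4 → posterior Normal(223/202, 33/101)
obs 11: x=9/4 → posterior Normal(527/440, 3/10)
obs 12: x=1 → posterior Normal(563/476, 33/119)
obs 13: x=-1/4 → posterior Normal(277/256, 33/128)
obs 14: x=-9 → posterior Normal(115/274, 33/137)

mu_0=115/274, tau_0^2=33/137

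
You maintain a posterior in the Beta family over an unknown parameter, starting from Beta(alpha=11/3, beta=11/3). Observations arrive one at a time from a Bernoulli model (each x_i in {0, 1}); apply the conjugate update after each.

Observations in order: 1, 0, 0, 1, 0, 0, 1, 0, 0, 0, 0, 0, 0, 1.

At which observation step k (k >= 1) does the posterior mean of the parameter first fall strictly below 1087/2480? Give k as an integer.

obs 1: x=1 → posterior Beta(14/3, 11/3)
obs 2: x=0 → posterior Beta(14/3, 14/3)
obs 3: x=0 → posterior Beta(14/3, 17/3)
obs 4: x=1 → posterior Beta(17/3, 17/3)
obs 5: x=0 → posterior Beta(17/3, 20/3)
obs 6: x=0 → posterior Beta(17/3, 23/3)
obs 7: x=1 → posterior Beta(20/3, 23/3)
obs 8: x=0 → posterior Beta(20/3, 26/3)
obs 9: x=0 → posterior Beta(20/3, 29/3)
obs 10: x=0 → posterior Beta(20/3, 32/3)
obs 11: x=0 → posterior Beta(20/3, 35/3)
obs 12: x=0 → posterior Beta(20/3, 38/3)
obs 13: x=0 → posterior Beta(20/3, 41/3)
obs 14: x=1 → posterior Beta(23/3, 41/3)

k = 6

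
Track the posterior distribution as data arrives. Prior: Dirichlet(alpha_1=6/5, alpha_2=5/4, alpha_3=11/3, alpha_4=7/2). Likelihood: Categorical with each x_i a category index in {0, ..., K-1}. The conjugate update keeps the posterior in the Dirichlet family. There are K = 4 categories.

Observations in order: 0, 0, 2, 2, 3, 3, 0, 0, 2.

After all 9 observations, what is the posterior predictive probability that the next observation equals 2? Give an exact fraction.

400/1117

obs 1: x=0 → posterior Dirichlet(11/5, 5/4, 11/3, 7/2)
obs 2: x=0 → posterior Dirichlet(16/5, 5/4, 11/3, 7/2)
obs 3: x=2 → posterior Dirichlet(16/5, 5/4, 14/3, 7/2)
obs 4: x=2 → posterior Dirichlet(16/5, 5/4, 17/3, 7/2)
obs 5: x=3 → posterior Dirichlet(16/5, 5/4, 17/3, 9/2)
obs 6: x=3 → posterior Dirichlet(16/5, 5/4, 17/3, 11/2)
obs 7: x=0 → posterior Dirichlet(21/5, 5/4, 17/3, 11/2)
obs 8: x=0 → posterior Dirichlet(26/5, 5/4, 17/3, 11/2)
obs 9: x=2 → posterior Dirichlet(26/5, 5/4, 20/3, 11/2)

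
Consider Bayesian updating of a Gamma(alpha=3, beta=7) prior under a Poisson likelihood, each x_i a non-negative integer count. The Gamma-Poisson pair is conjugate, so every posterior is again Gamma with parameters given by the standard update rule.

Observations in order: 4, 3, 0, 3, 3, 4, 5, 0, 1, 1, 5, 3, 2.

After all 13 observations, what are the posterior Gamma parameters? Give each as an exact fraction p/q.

obs 1: x=4 → posterior Gamma(7, 8)
obs 2: x=3 → posterior Gamma(10, 9)
obs 3: x=0 → posterior Gamma(10, 10)
obs 4: x=3 → posterior Gamma(13, 11)
obs 5: x=3 → posterior Gamma(16, 12)
obs 6: x=4 → posterior Gamma(20, 13)
obs 7: x=5 → posterior Gamma(25, 14)
obs 8: x=0 → posterior Gamma(25, 15)
obs 9: x=1 → posterior Gamma(26, 16)
obs 10: x=1 → posterior Gamma(27, 17)
obs 11: x=5 → posterior Gamma(32, 18)
obs 12: x=3 → posterior Gamma(35, 19)
obs 13: x=2 → posterior Gamma(37, 20)

alpha=37, beta=20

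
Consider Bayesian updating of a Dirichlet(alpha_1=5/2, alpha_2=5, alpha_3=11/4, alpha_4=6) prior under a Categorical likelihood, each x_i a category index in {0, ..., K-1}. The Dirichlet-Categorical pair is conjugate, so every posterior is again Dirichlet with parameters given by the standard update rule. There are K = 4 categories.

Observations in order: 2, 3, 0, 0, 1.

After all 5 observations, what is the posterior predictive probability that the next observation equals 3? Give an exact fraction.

28/85

obs 1: x=2 → posterior Dirichlet(5/2, 5, 15/4, 6)
obs 2: x=3 → posterior Dirichlet(5/2, 5, 15/4, 7)
obs 3: x=0 → posterior Dirichlet(7/2, 5, 15/4, 7)
obs 4: x=0 → posterior Dirichlet(9/2, 5, 15/4, 7)
obs 5: x=1 → posterior Dirichlet(9/2, 6, 15/4, 7)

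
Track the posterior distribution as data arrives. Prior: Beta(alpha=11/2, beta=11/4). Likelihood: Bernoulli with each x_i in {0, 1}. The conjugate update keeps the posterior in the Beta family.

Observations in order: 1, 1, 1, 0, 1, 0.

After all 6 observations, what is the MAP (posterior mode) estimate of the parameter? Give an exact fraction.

obs 1: x=1 → posterior Beta(13/2, 11/4)
obs 2: x=1 → posterior Beta(15/2, 11/4)
obs 3: x=1 → posterior Beta(17/2, 11/4)
obs 4: x=0 → posterior Beta(17/2, 15/4)
obs 5: x=1 → posterior Beta(19/2, 15/4)
obs 6: x=0 → posterior Beta(19/2, 19/4)

34/49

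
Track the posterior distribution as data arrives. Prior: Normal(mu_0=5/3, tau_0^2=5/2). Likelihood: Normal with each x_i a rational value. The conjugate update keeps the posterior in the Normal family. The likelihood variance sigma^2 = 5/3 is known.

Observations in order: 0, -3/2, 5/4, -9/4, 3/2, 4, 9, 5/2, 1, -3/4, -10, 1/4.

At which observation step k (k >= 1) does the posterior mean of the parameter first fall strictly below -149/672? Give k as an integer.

k = 4

obs 1: x=0 → posterior Normal(2/3, 1)
obs 2: x=-3/2 → posterior Normal(-7/48, 5/8)
obs 3: x=5/4 → posterior Normal(31/132, 5/11)
obs 4: x=-9/4 → posterior Normal(-25/84, 5/14)
obs 5: x=3/2 → posterior Normal(1/51, 5/17)
obs 6: x=4 → posterior Normal(37/60, 1/4)
obs 7: x=9 → posterior Normal(118/69, 5/23)
obs 8: x=5/2 → posterior Normal(281/156, 5/26)
obs 9: x=1 → posterior Normal(299/174, 5/29)
obs 10: x=-3/4 → posterior Normal(571/384, 5/32)
obs 11: x=-10 → posterior Normal(211/420, 1/7)
obs 12: x=1/4 → posterior Normal(55/114, 5/38)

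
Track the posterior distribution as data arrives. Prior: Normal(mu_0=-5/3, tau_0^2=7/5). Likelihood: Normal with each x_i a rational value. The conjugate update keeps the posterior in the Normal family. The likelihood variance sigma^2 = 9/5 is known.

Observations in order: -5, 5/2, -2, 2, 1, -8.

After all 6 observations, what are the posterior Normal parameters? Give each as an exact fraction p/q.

mu_0=-163/102, tau_0^2=21/85

obs 1: x=-5 → posterior Normal(-25/8, 63/80)
obs 2: x=5/2 → posterior Normal(-65/46, 63/115)
obs 3: x=-2 → posterior Normal(-31/20, 21/50)
obs 4: x=2 → posterior Normal(-65/74, 63/185)
obs 5: x=1 → posterior Normal(-51/88, 63/220)
obs 6: x=-8 → posterior Normal(-163/102, 21/85)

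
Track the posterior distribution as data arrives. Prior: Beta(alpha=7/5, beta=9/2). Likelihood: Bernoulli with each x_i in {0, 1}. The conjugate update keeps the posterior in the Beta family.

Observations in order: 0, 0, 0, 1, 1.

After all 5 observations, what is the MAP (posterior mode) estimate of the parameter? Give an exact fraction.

obs 1: x=0 → posterior Beta(7/5, 11/2)
obs 2: x=0 → posterior Beta(7/5, 13/2)
obs 3: x=0 → posterior Beta(7/5, 15/2)
obs 4: x=1 → posterior Beta(12/5, 15/2)
obs 5: x=1 → posterior Beta(17/5, 15/2)

24/89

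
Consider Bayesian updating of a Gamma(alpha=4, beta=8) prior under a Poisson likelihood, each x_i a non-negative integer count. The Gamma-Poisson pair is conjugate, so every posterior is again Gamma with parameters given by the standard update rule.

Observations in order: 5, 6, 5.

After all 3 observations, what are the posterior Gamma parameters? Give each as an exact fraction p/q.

alpha=20, beta=11

obs 1: x=5 → posterior Gamma(9, 9)
obs 2: x=6 → posterior Gamma(15, 10)
obs 3: x=5 → posterior Gamma(20, 11)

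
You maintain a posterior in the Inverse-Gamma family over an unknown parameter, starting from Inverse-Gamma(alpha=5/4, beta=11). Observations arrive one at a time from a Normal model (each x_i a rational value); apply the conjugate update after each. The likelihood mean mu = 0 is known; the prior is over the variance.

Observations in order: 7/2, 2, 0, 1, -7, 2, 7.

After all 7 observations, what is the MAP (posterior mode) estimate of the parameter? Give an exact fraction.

565/46

obs 1: x=7/2 → posterior Inverse-Gamma(7/4, 137/8)
obs 2: x=2 → posterior Inverse-Gamma(9/4, 153/8)
obs 3: x=0 → posterior Inverse-Gamma(11/4, 153/8)
obs 4: x=1 → posterior Inverse-Gamma(13/4, 157/8)
obs 5: x=-7 → posterior Inverse-Gamma(15/4, 353/8)
obs 6: x=2 → posterior Inverse-Gamma(17/4, 369/8)
obs 7: x=7 → posterior Inverse-Gamma(19/4, 565/8)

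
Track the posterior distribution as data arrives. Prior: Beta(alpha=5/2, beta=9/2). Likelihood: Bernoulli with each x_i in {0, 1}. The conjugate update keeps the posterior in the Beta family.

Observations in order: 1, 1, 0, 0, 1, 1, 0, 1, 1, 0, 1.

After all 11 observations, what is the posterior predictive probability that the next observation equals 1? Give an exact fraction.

19/36

obs 1: x=1 → posterior Beta(7/2, 9/2)
obs 2: x=1 → posterior Beta(9/2, 9/2)
obs 3: x=0 → posterior Beta(9/2, 11/2)
obs 4: x=0 → posterior Beta(9/2, 13/2)
obs 5: x=1 → posterior Beta(11/2, 13/2)
obs 6: x=1 → posterior Beta(13/2, 13/2)
obs 7: x=0 → posterior Beta(13/2, 15/2)
obs 8: x=1 → posterior Beta(15/2, 15/2)
obs 9: x=1 → posterior Beta(17/2, 15/2)
obs 10: x=0 → posterior Beta(17/2, 17/2)
obs 11: x=1 → posterior Beta(19/2, 17/2)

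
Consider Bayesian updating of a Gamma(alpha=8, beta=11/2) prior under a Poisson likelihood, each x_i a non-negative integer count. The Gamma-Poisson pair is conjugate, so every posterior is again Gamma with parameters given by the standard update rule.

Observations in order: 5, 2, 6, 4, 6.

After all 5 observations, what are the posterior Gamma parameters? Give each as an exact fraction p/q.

obs 1: x=5 → posterior Gamma(13, 13/2)
obs 2: x=2 → posterior Gamma(15, 15/2)
obs 3: x=6 → posterior Gamma(21, 17/2)
obs 4: x=4 → posterior Gamma(25, 19/2)
obs 5: x=6 → posterior Gamma(31, 21/2)

alpha=31, beta=21/2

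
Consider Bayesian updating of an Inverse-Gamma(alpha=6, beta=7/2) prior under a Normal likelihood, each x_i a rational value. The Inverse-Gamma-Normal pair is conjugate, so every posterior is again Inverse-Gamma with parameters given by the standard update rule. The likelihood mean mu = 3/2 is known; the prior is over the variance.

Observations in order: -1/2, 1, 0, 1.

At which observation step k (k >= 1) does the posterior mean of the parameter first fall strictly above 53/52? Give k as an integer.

obs 1: x=-1/2 → posterior Inverse-Gamma(13/2, 11/2)
obs 2: x=1 → posterior Inverse-Gamma(7, 45/8)
obs 3: x=0 → posterior Inverse-Gamma(15/2, 27/4)
obs 4: x=1 → posterior Inverse-Gamma(8, 55/8)

k = 3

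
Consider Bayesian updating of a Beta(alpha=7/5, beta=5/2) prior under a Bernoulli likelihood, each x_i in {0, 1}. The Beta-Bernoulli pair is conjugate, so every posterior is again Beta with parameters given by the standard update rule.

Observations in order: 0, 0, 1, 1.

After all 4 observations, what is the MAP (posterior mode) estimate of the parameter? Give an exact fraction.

24/59

obs 1: x=0 → posterior Beta(7/5, 7/2)
obs 2: x=0 → posterior Beta(7/5, 9/2)
obs 3: x=1 → posterior Beta(12/5, 9/2)
obs 4: x=1 → posterior Beta(17/5, 9/2)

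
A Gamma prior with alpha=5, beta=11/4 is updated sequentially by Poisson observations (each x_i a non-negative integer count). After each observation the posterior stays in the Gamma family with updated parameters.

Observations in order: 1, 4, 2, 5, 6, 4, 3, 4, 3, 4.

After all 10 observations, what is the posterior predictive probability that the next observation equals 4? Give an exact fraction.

32356947006709301835910126320890025950102292145561378502573824742596956516096/188333831594509351359086526175282703133110801474003892508335411548614501953125

obs 1: x=1 → posterior Gamma(6, 15/4)
obs 2: x=4 → posterior Gamma(10, 19/4)
obs 3: x=2 → posterior Gamma(12, 23/4)
obs 4: x=5 → posterior Gamma(17, 27/4)
obs 5: x=6 → posterior Gamma(23, 31/4)
obs 6: x=4 → posterior Gamma(27, 35/4)
obs 7: x=3 → posterior Gamma(30, 39/4)
obs 8: x=4 → posterior Gamma(34, 43/4)
obs 9: x=3 → posterior Gamma(37, 47/4)
obs 10: x=4 → posterior Gamma(41, 51/4)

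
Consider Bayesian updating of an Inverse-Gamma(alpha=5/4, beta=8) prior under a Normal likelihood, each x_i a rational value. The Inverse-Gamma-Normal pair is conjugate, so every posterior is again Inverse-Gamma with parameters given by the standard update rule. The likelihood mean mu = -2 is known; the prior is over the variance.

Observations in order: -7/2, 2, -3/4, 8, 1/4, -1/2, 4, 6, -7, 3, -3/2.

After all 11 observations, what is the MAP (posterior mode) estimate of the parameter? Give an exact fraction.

2347/124

obs 1: x=-7/2 → posterior Inverse-Gamma(7/4, 73/8)
obs 2: x=2 → posterior Inverse-Gamma(9/4, 137/8)
obs 3: x=-3/4 → posterior Inverse-Gamma(11/4, 573/32)
obs 4: x=8 → posterior Inverse-Gamma(13/4, 2173/32)
obs 5: x=1/4 → posterior Inverse-Gamma(15/4, 1127/16)
obs 6: x=-1/2 → posterior Inverse-Gamma(17/4, 1145/16)
obs 7: x=4 → posterior Inverse-Gamma(19/4, 1433/16)
obs 8: x=6 → posterior Inverse-Gamma(21/4, 1945/16)
obs 9: x=-7 → posterior Inverse-Gamma(23/4, 2145/16)
obs 10: x=3 → posterior Inverse-Gamma(25/4, 2345/16)
obs 11: x=-3/2 → posterior Inverse-Gamma(27/4, 2347/16)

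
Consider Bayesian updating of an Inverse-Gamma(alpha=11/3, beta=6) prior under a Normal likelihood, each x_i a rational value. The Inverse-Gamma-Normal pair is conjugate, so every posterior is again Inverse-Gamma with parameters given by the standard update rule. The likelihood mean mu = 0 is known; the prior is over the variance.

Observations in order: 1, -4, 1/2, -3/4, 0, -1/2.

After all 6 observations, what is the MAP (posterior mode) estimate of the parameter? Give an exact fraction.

1443/736

obs 1: x=1 → posterior Inverse-Gamma(25/6, 13/2)
obs 2: x=-4 → posterior Inverse-Gamma(14/3, 29/2)
obs 3: x=1/2 → posterior Inverse-Gamma(31/6, 117/8)
obs 4: x=-3/4 → posterior Inverse-Gamma(17/3, 477/32)
obs 5: x=0 → posterior Inverse-Gamma(37/6, 477/32)
obs 6: x=-1/2 → posterior Inverse-Gamma(20/3, 481/32)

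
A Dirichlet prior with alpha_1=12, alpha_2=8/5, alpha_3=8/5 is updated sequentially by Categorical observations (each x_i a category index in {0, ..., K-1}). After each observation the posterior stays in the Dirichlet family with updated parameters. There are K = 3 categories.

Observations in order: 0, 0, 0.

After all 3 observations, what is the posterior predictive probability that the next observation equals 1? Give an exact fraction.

obs 1: x=0 → posterior Dirichlet(13, 8/5, 8/5)
obs 2: x=0 → posterior Dirichlet(14, 8/5, 8/5)
obs 3: x=0 → posterior Dirichlet(15, 8/5, 8/5)

8/91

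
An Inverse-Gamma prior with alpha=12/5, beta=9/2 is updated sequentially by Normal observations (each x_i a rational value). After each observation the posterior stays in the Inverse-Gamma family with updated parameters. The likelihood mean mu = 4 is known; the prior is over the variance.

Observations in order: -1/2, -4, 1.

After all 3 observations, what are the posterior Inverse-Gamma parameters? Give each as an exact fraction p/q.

obs 1: x=-1/2 → posterior Inverse-Gamma(29/10, 117/8)
obs 2: x=-4 → posterior Inverse-Gamma(17/5, 373/8)
obs 3: x=1 → posterior Inverse-Gamma(39/10, 409/8)

alpha=39/10, beta=409/8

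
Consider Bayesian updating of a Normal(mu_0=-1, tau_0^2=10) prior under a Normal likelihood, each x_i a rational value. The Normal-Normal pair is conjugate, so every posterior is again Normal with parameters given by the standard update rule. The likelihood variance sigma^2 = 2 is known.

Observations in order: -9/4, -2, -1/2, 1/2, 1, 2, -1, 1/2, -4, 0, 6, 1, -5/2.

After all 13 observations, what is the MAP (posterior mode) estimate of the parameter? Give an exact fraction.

obs 1: x=-9/4 → posterior Normal(-49/24, 5/3)
obs 2: x=-2 → posterior Normal(-89/44, 10/11)
obs 3: x=-1/2 → posterior Normal(-99/64, 5/8)
obs 4: x=1/2 → posterior Normal(-89/84, 10/21)
obs 5: x=1 → posterior Normal(-69/104, 5/13)
obs 6: x=2 → posterior Normal(-29/124, 10/31)
obs 7: x=-1 → posterior Normal(-49/144, 5/18)
obs 8: x=1/2 → posterior Normal(-39/164, 10/41)
obs 9: x=-4 → posterior Normal(-119/184, 5/23)
obs 10: x=0 → posterior Normal(-7/12, 10/51)
obs 11: x=6 → posterior Normal(1/224, 5/28)
obs 12: x=1 → posterior Normal(21/244, 10/61)
obs 13: x=-5/2 → posterior Normal(-29/264, 5/33)

-29/264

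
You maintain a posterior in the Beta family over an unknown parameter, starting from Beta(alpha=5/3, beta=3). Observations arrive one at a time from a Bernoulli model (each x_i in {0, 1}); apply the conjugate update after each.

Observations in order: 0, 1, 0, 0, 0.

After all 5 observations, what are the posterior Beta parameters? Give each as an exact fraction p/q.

obs 1: x=0 → posterior Beta(5/3, 4)
obs 2: x=1 → posterior Beta(8/3, 4)
obs 3: x=0 → posterior Beta(8/3, 5)
obs 4: x=0 → posterior Beta(8/3, 6)
obs 5: x=0 → posterior Beta(8/3, 7)

alpha=8/3, beta=7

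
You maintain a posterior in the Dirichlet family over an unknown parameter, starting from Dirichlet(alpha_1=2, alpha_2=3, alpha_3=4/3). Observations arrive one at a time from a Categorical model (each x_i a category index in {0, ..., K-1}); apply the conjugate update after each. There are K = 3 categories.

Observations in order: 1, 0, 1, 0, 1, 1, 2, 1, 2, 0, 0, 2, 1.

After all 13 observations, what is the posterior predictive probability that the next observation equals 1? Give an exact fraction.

27/58

obs 1: x=1 → posterior Dirichlet(2, 4, 4/3)
obs 2: x=0 → posterior Dirichlet(3, 4, 4/3)
obs 3: x=1 → posterior Dirichlet(3, 5, 4/3)
obs 4: x=0 → posterior Dirichlet(4, 5, 4/3)
obs 5: x=1 → posterior Dirichlet(4, 6, 4/3)
obs 6: x=1 → posterior Dirichlet(4, 7, 4/3)
obs 7: x=2 → posterior Dirichlet(4, 7, 7/3)
obs 8: x=1 → posterior Dirichlet(4, 8, 7/3)
obs 9: x=2 → posterior Dirichlet(4, 8, 10/3)
obs 10: x=0 → posterior Dirichlet(5, 8, 10/3)
obs 11: x=0 → posterior Dirichlet(6, 8, 10/3)
obs 12: x=2 → posterior Dirichlet(6, 8, 13/3)
obs 13: x=1 → posterior Dirichlet(6, 9, 13/3)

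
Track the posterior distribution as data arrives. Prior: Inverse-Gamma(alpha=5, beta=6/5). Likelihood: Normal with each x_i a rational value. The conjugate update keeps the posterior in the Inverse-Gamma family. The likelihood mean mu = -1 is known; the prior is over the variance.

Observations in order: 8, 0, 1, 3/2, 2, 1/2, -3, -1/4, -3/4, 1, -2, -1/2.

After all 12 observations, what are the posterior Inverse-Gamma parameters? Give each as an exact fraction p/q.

obs 1: x=8 → posterior Inverse-Gamma(11/2, 417/10)
obs 2: x=0 → posterior Inverse-Gamma(6, 211/5)
obs 3: x=1 → posterior Inverse-Gamma(13/2, 221/5)
obs 4: x=3/2 → posterior Inverse-Gamma(7, 1893/40)
obs 5: x=2 → posterior Inverse-Gamma(15/2, 2073/40)
obs 6: x=1/2 → posterior Inverse-Gamma(8, 1059/20)
obs 7: x=-3 → posterior Inverse-Gamma(17/2, 1099/20)
obs 8: x=-1/4 → posterior Inverse-Gamma(9, 8837/160)
obs 9: x=-3/4 → posterior Inverse-Gamma(19/2, 4421/80)
obs 10: x=1 → posterior Inverse-Gamma(10, 4581/80)
obs 11: x=-2 → posterior Inverse-Gamma(21/2, 4621/80)
obs 12: x=-1/2 → posterior Inverse-Gamma(11, 4631/80)

alpha=11, beta=4631/80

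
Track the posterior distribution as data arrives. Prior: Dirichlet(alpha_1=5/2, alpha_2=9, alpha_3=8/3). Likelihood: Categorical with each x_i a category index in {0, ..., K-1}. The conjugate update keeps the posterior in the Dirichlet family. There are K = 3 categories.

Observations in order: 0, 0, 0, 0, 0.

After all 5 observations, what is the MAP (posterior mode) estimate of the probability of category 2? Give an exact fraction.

10/97

obs 1: x=0 → posterior Dirichlet(7/2, 9, 8/3)
obs 2: x=0 → posterior Dirichlet(9/2, 9, 8/3)
obs 3: x=0 → posterior Dirichlet(11/2, 9, 8/3)
obs 4: x=0 → posterior Dirichlet(13/2, 9, 8/3)
obs 5: x=0 → posterior Dirichlet(15/2, 9, 8/3)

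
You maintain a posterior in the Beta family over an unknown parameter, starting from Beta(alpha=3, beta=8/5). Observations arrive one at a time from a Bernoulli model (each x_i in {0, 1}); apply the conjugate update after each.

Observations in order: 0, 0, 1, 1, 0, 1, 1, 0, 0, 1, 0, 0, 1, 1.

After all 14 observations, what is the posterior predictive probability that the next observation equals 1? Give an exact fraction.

obs 1: x=0 → posterior Beta(3, 13/5)
obs 2: x=0 → posterior Beta(3, 18/5)
obs 3: x=1 → posterior Beta(4, 18/5)
obs 4: x=1 → posterior Beta(5, 18/5)
obs 5: x=0 → posterior Beta(5, 23/5)
obs 6: x=1 → posterior Beta(6, 23/5)
obs 7: x=1 → posterior Beta(7, 23/5)
obs 8: x=0 → posterior Beta(7, 28/5)
obs 9: x=0 → posterior Beta(7, 33/5)
obs 10: x=1 → posterior Beta(8, 33/5)
obs 11: x=0 → posterior Beta(8, 38/5)
obs 12: x=0 → posterior Beta(8, 43/5)
obs 13: x=1 → posterior Beta(9, 43/5)
obs 14: x=1 → posterior Beta(10, 43/5)

50/93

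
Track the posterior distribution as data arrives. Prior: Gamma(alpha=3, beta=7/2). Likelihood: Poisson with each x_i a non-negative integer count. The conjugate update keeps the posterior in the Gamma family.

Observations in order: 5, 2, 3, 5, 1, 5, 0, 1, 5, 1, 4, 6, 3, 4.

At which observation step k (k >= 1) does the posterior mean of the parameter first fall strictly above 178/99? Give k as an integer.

obs 1: x=5 → posterior Gamma(8, 9/2)
obs 2: x=2 → posterior Gamma(10, 11/2)
obs 3: x=3 → posterior Gamma(13, 13/2)
obs 4: x=5 → posterior Gamma(18, 15/2)
obs 5: x=1 → posterior Gamma(19, 17/2)
obs 6: x=5 → posterior Gamma(24, 19/2)
obs 7: x=0 → posterior Gamma(24, 21/2)
obs 8: x=1 → posterior Gamma(25, 23/2)
obs 9: x=5 → posterior Gamma(30, 25/2)
obs 10: x=1 → posterior Gamma(31, 27/2)
obs 11: x=4 → posterior Gamma(35, 29/2)
obs 12: x=6 → posterior Gamma(41, 31/2)
obs 13: x=3 → posterior Gamma(44, 33/2)
obs 14: x=4 → posterior Gamma(48, 35/2)

k = 2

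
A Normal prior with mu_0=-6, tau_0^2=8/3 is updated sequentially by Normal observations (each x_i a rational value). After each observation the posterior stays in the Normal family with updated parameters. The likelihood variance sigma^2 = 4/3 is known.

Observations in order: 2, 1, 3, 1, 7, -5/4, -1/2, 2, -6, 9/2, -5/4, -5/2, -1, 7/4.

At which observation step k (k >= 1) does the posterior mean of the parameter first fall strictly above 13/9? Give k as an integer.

obs 1: x=2 → posterior Normal(-2/3, 8/9)
obs 2: x=1 → posterior Normal(0, 8/15)
obs 3: x=3 → posterior Normal(6/7, 8/21)
obs 4: x=1 → posterior Normal(8/9, 8/27)
obs 5: x=7 → posterior Normal(2, 8/33)
obs 6: x=-5/4 → posterior Normal(3/2, 8/39)
obs 7: x=-1/2 → posterior Normal(37/30, 8/45)
obs 8: x=2 → posterior Normal(45/34, 8/51)
obs 9: x=-6 → posterior Normal(21/38, 8/57)
obs 10: x=9/2 → posterior Normal(13/14, 8/63)
obs 11: x=-5/4 → posterior Normal(17/23, 8/69)
obs 12: x=-5/2 → posterior Normal(12/25, 8/75)
obs 13: x=-1 → posterior Normal(10/27, 8/81)
obs 14: x=7/4 → posterior Normal(27/58, 8/87)

k = 5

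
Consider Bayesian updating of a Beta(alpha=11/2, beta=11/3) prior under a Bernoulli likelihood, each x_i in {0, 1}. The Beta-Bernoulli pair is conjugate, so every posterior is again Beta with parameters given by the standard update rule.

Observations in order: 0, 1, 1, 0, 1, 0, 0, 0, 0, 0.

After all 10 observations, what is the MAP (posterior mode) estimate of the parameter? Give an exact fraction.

obs 1: x=0 → posterior Beta(11/2, 14/3)
obs 2: x=1 → posterior Beta(13/2, 14/3)
obs 3: x=1 → posterior Beta(15/2, 14/3)
obs 4: x=0 → posterior Beta(15/2, 17/3)
obs 5: x=1 → posterior Beta(17/2, 17/3)
obs 6: x=0 → posterior Beta(17/2, 20/3)
obs 7: x=0 → posterior Beta(17/2, 23/3)
obs 8: x=0 → posterior Beta(17/2, 26/3)
obs 9: x=0 → posterior Beta(17/2, 29/3)
obs 10: x=0 → posterior Beta(17/2, 32/3)

45/103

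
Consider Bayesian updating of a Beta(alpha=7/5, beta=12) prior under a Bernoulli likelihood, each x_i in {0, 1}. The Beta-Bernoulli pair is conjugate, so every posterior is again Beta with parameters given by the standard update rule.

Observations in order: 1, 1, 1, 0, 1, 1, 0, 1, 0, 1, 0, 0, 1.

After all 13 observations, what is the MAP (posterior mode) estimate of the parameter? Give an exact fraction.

21/61

obs 1: x=1 → posterior Beta(12/5, 12)
obs 2: x=1 → posterior Beta(17/5, 12)
obs 3: x=1 → posterior Beta(22/5, 12)
obs 4: x=0 → posterior Beta(22/5, 13)
obs 5: x=1 → posterior Beta(27/5, 13)
obs 6: x=1 → posterior Beta(32/5, 13)
obs 7: x=0 → posterior Beta(32/5, 14)
obs 8: x=1 → posterior Beta(37/5, 14)
obs 9: x=0 → posterior Beta(37/5, 15)
obs 10: x=1 → posterior Beta(42/5, 15)
obs 11: x=0 → posterior Beta(42/5, 16)
obs 12: x=0 → posterior Beta(42/5, 17)
obs 13: x=1 → posterior Beta(47/5, 17)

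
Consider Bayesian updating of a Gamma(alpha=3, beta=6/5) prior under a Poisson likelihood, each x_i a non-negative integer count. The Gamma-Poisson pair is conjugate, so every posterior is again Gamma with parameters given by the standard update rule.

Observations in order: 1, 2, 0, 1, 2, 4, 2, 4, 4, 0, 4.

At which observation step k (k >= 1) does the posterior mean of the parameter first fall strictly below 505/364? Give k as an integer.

k = 4

obs 1: x=1 → posterior Gamma(4, 11/5)
obs 2: x=2 → posterior Gamma(6, 16/5)
obs 3: x=0 → posterior Gamma(6, 21/5)
obs 4: x=1 → posterior Gamma(7, 26/5)
obs 5: x=2 → posterior Gamma(9, 31/5)
obs 6: x=4 → posterior Gamma(13, 36/5)
obs 7: x=2 → posterior Gamma(15, 41/5)
obs 8: x=4 → posterior Gamma(19, 46/5)
obs 9: x=4 → posterior Gamma(23, 51/5)
obs 10: x=0 → posterior Gamma(23, 56/5)
obs 11: x=4 → posterior Gamma(27, 61/5)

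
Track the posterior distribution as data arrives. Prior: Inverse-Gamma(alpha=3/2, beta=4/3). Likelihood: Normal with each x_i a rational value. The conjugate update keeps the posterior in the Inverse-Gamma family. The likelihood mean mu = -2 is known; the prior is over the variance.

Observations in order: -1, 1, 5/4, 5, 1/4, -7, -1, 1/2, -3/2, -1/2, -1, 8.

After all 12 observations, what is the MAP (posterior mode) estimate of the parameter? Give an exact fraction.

obs 1: x=-1 → posterior Inverse-Gamma(2, 11/6)
obs 2: x=1 → posterior Inverse-Gamma(5/2, 19/3)
obs 3: x=5/4 → posterior Inverse-Gamma(3, 1115/96)
obs 4: x=5 → posterior Inverse-Gamma(7/2, 3467/96)
obs 5: x=1/4 → posterior Inverse-Gamma(4, 1855/48)
obs 6: x=-7 → posterior Inverse-Gamma(9/2, 2455/48)
obs 7: x=-1 → posterior Inverse-Gamma(5, 2479/48)
obs 8: x=1/2 → posterior Inverse-Gamma(11/2, 2629/48)
obs 9: x=-3/2 → posterior Inverse-Gamma(6, 2635/48)
obs 10: x=-1/2 → posterior Inverse-Gamma(13/2, 2689/48)
obs 11: x=-1 → posterior Inverse-Gamma(7, 2713/48)
obs 12: x=8 → posterior Inverse-Gamma(15/2, 5113/48)

5113/408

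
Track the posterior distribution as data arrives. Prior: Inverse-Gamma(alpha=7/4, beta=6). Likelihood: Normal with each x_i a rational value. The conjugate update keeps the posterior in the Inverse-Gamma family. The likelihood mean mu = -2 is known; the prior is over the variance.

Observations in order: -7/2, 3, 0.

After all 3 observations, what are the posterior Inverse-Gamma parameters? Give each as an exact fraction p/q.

obs 1: x=-7/2 → posterior Inverse-Gamma(9/4, 57/8)
obs 2: x=3 → posterior Inverse-Gamma(11/4, 157/8)
obs 3: x=0 → posterior Inverse-Gamma(13/4, 173/8)

alpha=13/4, beta=173/8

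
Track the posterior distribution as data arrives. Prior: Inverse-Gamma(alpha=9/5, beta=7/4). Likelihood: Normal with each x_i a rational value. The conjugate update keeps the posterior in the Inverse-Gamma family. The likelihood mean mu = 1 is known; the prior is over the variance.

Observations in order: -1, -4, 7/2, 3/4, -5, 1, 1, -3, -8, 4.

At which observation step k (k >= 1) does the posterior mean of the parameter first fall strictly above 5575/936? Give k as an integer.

k = 2

obs 1: x=-1 → posterior Inverse-Gamma(23/10, 15/4)
obs 2: x=-4 → posterior Inverse-Gamma(14/5, 65/4)
obs 3: x=7/2 → posterior Inverse-Gamma(33/10, 155/8)
obs 4: x=3/4 → posterior Inverse-Gamma(19/5, 621/32)
obs 5: x=-5 → posterior Inverse-Gamma(43/10, 1197/32)
obs 6: x=1 → posterior Inverse-Gamma(24/5, 1197/32)
obs 7: x=1 → posterior Inverse-Gamma(53/10, 1197/32)
obs 8: x=-3 → posterior Inverse-Gamma(29/5, 1453/32)
obs 9: x=-8 → posterior Inverse-Gamma(63/10, 2749/32)
obs 10: x=4 → posterior Inverse-Gamma(34/5, 2893/32)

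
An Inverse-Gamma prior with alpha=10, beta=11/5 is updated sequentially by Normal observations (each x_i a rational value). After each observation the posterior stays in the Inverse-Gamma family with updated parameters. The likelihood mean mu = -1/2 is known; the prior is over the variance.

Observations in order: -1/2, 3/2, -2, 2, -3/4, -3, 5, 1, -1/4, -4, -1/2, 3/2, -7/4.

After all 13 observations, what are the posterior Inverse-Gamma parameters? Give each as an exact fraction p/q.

alpha=33/2, beta=5887/160

obs 1: x=-1/2 → posterior Inverse-Gamma(21/2, 11/5)
obs 2: x=3/2 → posterior Inverse-Gamma(11, 21/5)
obs 3: x=-2 → posterior Inverse-Gamma(23/2, 213/40)
obs 4: x=2 → posterior Inverse-Gamma(12, 169/20)
obs 5: x=-3/4 → posterior Inverse-Gamma(25/2, 1357/160)
obs 6: x=-3 → posterior Inverse-Gamma(13, 1857/160)
obs 7: x=5 → posterior Inverse-Gamma(27/2, 4277/160)
obs 8: x=1 → posterior Inverse-Gamma(14, 4457/160)
obs 9: x=-1/4 → posterior Inverse-Gamma(29/2, 2231/80)
obs 10: x=-4 → posterior Inverse-Gamma(15, 2721/80)
obs 11: x=-1/2 → posterior Inverse-Gamma(31/2, 2721/80)
obs 12: x=3/2 → posterior Inverse-Gamma(16, 2881/80)
obs 13: x=-7/4 → posterior Inverse-Gamma(33/2, 5887/160)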